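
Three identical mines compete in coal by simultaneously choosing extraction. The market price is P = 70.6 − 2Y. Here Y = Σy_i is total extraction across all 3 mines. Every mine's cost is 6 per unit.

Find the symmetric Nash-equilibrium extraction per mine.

A representative mine's profit is π_i = y_i(70.6 − 2Y) − 6y_i, with Y = y_i + Σ_{j≠i} y_j.
First-order condition: 64.6 − 4y_i − 2Σ_{j≠i} y_j = 0.
Imposing symmetry (y_j = y for all j) turns Σ_{j≠i} y_j into 2y, so 64.6 = 8y and y = 8.075.

8.075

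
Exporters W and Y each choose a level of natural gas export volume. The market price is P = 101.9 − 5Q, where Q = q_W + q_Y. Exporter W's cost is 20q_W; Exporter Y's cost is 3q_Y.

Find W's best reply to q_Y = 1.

7.69

Exporter W's profit: π = q_W(101.9 − 5(q_W + q_Y)) − 20q_W.
∂π/∂q_W = 81.9 − 10q_W − 5q_Y = 0, so q_W = 8.19 − 0.5q_Y.
At q_Y = 1: q_W = 8.19 − 0.5·1 = 7.69.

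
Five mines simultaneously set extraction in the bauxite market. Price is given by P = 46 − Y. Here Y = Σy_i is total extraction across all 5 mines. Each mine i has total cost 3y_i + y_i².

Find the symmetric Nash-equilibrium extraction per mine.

A representative mine's profit is π_i = y_i(46 − Y) − 3y_i − y_i², with Y = y_i + Σ_{j≠i} y_j.
First-order condition: 43 − 4y_i − Σ_{j≠i} y_j = 0.
Imposing symmetry (y_j = y for all j) turns Σ_{j≠i} y_j into 4y, so 43 = 8y and y = 5.375.

5.375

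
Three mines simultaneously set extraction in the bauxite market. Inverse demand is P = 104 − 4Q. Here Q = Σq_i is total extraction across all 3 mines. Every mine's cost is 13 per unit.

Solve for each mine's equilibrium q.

A representative mine's profit is π_i = q_i(104 − 4Q) − 13q_i, with Q = q_i + Σ_{j≠i} q_j.
First-order condition: 91 − 8q_i − 4Σ_{j≠i} q_j = 0.
In a symmetric equilibrium every mine chooses the same q, so Σ_{j≠i} q_j = 2q. The condition becomes 91 − 16q = 0, giving q = 91/16 = 5.6875.

5.6875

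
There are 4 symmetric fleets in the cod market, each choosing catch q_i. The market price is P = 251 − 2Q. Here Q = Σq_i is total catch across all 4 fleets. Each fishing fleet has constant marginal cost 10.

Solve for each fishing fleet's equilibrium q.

A representative fishing fleet's profit is π_i = q_i(251 − 2Q) − 10q_i, with Q = q_i + Σ_{j≠i} q_j.
First-order condition: 241 − 4q_i − 2Σ_{j≠i} q_j = 0.
Imposing symmetry (q_j = q for all j) turns Σ_{j≠i} q_j into 3q, so 241 = 10q and q = 24.1.

24.1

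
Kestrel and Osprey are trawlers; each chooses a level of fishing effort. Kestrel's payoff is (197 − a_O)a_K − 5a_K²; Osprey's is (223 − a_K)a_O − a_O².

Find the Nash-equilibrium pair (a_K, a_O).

9, 107

Expanding Kestrel's payoff: 197a_K − a_Oa_K − 5a_K².
∂π/∂a_K = 197 − a_O − 10a_K = 0, so a_K = 19.7 − 0.1a_O.
Likewise for Osprey: a_O = 111.5 − 0.5a_K.
Plugging a_O into Kestrel's best response: a_K = 19.7 − 0.1(111.5 − 0.5a_K) ⇒ 0.95a_K = 8.55, so a_K = 9.
Then a_O = 111.5 − 0.5·9 = 107.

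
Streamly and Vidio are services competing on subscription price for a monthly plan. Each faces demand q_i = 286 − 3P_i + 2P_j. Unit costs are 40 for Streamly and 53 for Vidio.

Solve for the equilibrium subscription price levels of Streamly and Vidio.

Streamly's profit: π = (P_{Streamly} − 40)(286 − 3P_{Streamly} + 2P_{Vidio}).
∂π/∂P_{Streamly} = 406 − 6P_{Streamly} + 2P_{Vidio} = 0 ⇒ P_{Streamly} = 203/3 + (1/3)P_{Vidio}.
Similarly P_{Vidio} = 445/6 + (1/3)P_{Streamly}.
Plugging P_{Vidio} into Streamly's best response: P_{Streamly} = 203/3 + (1/3)(445/6 + (1/3)P_{Streamly}) ⇒ (8/9)P_{Streamly} = 1663/18, so P_{Streamly} = 103.9375.
Then P_{Vidio} = 445/6 + (1/3)·103.9375 = 108.8125.

103.9375, 108.8125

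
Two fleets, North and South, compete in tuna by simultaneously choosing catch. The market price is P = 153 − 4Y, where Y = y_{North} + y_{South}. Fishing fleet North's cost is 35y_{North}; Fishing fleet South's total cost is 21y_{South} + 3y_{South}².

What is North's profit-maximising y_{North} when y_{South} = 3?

13.25

Fishing fleet North's profit: π = y_{North}(153 − 4(y_{North} + y_{South})) − 35y_{North}.
∂π/∂y_{North} = 118 − 8y_{North} − 4y_{South} = 0, so y_{North} = 14.75 − 0.5y_{South}.
At y_{South} = 3: y_{North} = 14.75 − 0.5·3 = 13.25.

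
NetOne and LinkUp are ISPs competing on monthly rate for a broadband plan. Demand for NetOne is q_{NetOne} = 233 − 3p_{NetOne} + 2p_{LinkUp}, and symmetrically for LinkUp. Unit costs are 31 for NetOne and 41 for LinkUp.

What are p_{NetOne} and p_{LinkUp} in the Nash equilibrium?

NetOne's profit: π = (p_{NetOne} − 31)(233 − 3p_{NetOne} + 2p_{LinkUp}).
∂π/∂p_{NetOne} = 326 − 6p_{NetOne} + 2p_{LinkUp} = 0 ⇒ p_{NetOne} = 163/3 + (1/3)p_{LinkUp}.
Similarly p_{LinkUp} = 178/3 + (1/3)p_{NetOne}.
Plugging p_{LinkUp} into NetOne's best response: p_{NetOne} = 163/3 + (1/3)(178/3 + (1/3)p_{NetOne}) ⇒ (8/9)p_{NetOne} = 667/9, so p_{NetOne} = 83.375.
Then p_{LinkUp} = 178/3 + (1/3)·83.375 = 87.125.

83.375, 87.125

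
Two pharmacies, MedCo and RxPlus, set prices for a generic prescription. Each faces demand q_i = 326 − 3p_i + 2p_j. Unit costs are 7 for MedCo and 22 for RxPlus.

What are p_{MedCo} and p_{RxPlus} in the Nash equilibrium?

89.5625, 95.1875

MedCo's profit: π = (p_{MedCo} − 7)(326 − 3p_{MedCo} + 2p_{RxPlus}).
∂π/∂p_{MedCo} = 347 − 6p_{MedCo} + 2p_{RxPlus} = 0 ⇒ p_{MedCo} = 347/6 + (1/3)p_{RxPlus}.
Similarly p_{RxPlus} = 196/3 + (1/3)p_{MedCo}.
Plugging p_{RxPlus} into MedCo's best response: p_{MedCo} = 347/6 + (1/3)(196/3 + (1/3)p_{MedCo}) ⇒ (8/9)p_{MedCo} = 1433/18, so p_{MedCo} = 89.5625.
Then p_{RxPlus} = 196/3 + (1/3)·89.5625 = 95.1875.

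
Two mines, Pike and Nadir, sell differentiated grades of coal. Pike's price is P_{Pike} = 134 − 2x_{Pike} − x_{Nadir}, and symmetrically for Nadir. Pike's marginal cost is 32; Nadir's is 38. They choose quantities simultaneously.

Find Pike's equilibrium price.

73.6

Mine Pike's profit: π = x_{Pike}(134 − 2x_{Pike} − x_{Nadir}) − 32x_{Pike}.
∂π/∂x_{Pike} = 102 − 4x_{Pike} − x_{Nadir} = 0 ⇒ x_{Pike} = 25.5 − 0.25x_{Nadir}.
Similarly x_{Nadir} = 24 − 0.25x_{Pike}.
Substituting the second reaction function into the first: x_{Pike} = 25.5 − 0.25(24 − 0.25x_{Pike}), which gives 0.9375x_{Pike} = 19.5 ⇒ x_{Pike} = 20.8.
Then x_{Nadir} = 24 − 0.25·20.8 = 18.8.
P_{Pike} = 134 − 2·20.8 − 18.8 = 73.6.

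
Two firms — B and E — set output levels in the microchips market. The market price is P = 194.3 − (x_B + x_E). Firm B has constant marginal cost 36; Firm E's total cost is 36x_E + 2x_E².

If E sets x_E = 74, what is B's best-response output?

Firm B's profit: π = x_B(194.3 − (x_B + x_E)) − 36x_B.
∂π/∂x_B = 158.3 − 2x_B − x_E = 0, so x_B = 79.15 − 0.5x_E.
At x_E = 74: x_B = 79.15 − 0.5·74 = 42.15.

42.15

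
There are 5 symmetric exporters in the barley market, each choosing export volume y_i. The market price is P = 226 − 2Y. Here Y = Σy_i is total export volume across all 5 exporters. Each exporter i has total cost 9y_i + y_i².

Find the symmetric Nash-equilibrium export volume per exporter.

15.5

A representative exporter's profit is π_i = y_i(226 − 2Y) − 9y_i − y_i², with Y = y_i + Σ_{j≠i} y_j.
First-order condition: 217 − 6y_i − 2Σ_{j≠i} y_j = 0.
With identical exporters, set every y_j = y: then 217 − 6y − 8y = 0, i.e. y = 217/14 = 15.5.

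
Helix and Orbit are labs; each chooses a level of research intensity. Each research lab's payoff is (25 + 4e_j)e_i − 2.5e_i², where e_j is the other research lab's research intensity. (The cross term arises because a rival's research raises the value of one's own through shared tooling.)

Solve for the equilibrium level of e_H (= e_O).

25

Helix's payoff is (25 + 4e_O)e_H − 2.5e_H².
∂π/∂e_H = 25 + 4e_O − 5e_H = 0, so e_H = 5 + 0.8e_O.
By symmetry e_O = e_H; substituting into the reaction function, 0.2e_H = 5 and e_H = 25.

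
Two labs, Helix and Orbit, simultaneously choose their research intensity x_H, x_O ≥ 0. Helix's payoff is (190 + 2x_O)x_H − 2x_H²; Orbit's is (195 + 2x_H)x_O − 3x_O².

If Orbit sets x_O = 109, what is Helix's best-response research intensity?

Expanding Helix's payoff: 190x_H + 2x_Ox_H − 2x_H².
∂π/∂x_H = 190 + 2x_O − 4x_H = 0, so x_H = 47.5 + 0.5x_O.
At x_O = 109: x_H = 47.5 + 0.5·109 = 102.

102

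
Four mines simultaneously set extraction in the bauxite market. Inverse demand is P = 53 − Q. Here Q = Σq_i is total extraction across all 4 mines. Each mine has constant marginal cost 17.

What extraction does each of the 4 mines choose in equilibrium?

7.2

A representative mine's profit is π_i = q_i(53 − Q) − 17q_i, with Q = q_i + Σ_{j≠i} q_j.
First-order condition: 36 − 2q_i − Σ_{j≠i} q_j = 0.
In a symmetric equilibrium every mine chooses the same q, so Σ_{j≠i} q_j = 3q. The condition becomes 36 − 5q = 0, giving q = 36/5 = 7.2.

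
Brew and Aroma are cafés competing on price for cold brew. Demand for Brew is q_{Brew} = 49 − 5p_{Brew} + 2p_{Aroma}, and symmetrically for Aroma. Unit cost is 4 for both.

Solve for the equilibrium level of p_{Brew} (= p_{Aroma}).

Brew's profit: π = (p_{Brew} − 4)(49 − 5p_{Brew} + 2p_{Aroma}).
∂π/∂p_{Brew} = 69 − 10p_{Brew} + 2p_{Aroma} = 0 ⇒ p_{Brew} = 6.9 + 0.2p_{Aroma}.
By symmetry p_{Aroma} = p_{Brew}; substituting into the reaction function, 0.8p_{Brew} = 6.9 and p_{Brew} = 8.625.

8.625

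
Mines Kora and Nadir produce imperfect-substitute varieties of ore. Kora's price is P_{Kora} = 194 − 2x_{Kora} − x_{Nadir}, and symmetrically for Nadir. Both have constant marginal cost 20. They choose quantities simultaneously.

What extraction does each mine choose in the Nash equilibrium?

Mine Kora's profit: π = x_{Kora}(194 − 2x_{Kora} − x_{Nadir}) − 20x_{Kora}.
∂π/∂x_{Kora} = 174 − 4x_{Kora} − x_{Nadir} = 0 ⇒ x_{Kora} = 43.5 − 0.25x_{Nadir}.
By symmetry x_{Nadir} = x_{Kora}; substituting into the reaction function, 1.25x_{Kora} = 43.5 and x_{Kora} = 34.8.

34.8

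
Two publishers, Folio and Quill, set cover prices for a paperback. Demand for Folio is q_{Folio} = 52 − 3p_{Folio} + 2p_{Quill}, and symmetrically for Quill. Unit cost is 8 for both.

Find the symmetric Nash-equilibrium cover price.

19

Folio's profit: π = (p_{Folio} − 8)(52 − 3p_{Folio} + 2p_{Quill}).
∂π/∂p_{Folio} = 76 − 6p_{Folio} + 2p_{Quill} = 0 ⇒ p_{Folio} = 38/3 + (1/3)p_{Quill}.
By symmetry p_{Quill} = p_{Folio}; substituting into the reaction function, (2/3)p_{Folio} = 38/3 and p_{Folio} = 19.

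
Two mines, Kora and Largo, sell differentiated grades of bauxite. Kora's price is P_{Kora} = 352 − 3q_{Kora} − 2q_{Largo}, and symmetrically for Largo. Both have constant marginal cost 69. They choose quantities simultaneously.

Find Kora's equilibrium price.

Mine Kora's profit: π = q_{Kora}(352 − 3q_{Kora} − 2q_{Largo}) − 69q_{Kora}.
∂π/∂q_{Kora} = 283 − 6q_{Kora} − 2q_{Largo} = 0 ⇒ q_{Kora} = 283/6 − (1/3)q_{Largo}.
By symmetry q_{Largo} = q_{Kora}; substituting into the reaction function, (4/3)q_{Kora} = 283/6 and q_{Kora} = 35.375.
P_{Kora} = 352 − 3·35.375 − 2·35.375 = 175.125.

175.125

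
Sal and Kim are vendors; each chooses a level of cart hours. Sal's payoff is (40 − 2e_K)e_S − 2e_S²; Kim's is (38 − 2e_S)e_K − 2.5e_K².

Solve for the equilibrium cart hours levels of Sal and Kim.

7.75, 4.5

Expanding Sal's payoff: 40e_S − 2e_Ke_S − 2e_S².
∂π/∂e_S = 40 − 2e_K − 4e_S = 0, so e_S = 10 − 0.5e_K.
Likewise for Kim: e_K = 7.6 − 0.4e_S.
Plugging e_K into Sal's best response: e_S = 10 − 0.5(7.6 − 0.4e_S) ⇒ 0.8e_S = 6.2, so e_S = 7.75.
Then e_K = 7.6 − 0.4·7.75 = 4.5.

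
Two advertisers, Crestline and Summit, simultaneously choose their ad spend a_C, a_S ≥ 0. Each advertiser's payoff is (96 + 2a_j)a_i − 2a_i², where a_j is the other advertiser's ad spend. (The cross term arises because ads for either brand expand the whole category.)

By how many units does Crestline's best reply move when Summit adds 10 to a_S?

Crestline's payoff is (96 + 2a_S)a_C − 2a_C².
∂π/∂a_C = 96 + 2a_S − 4a_C = 0, so a_C = 24 + 0.5a_S.
The reaction-function slope is 0.5, so a 10-unit rise in a_S moves a_C by 0.5 × 10 = 5. Crestline's best response rises — the actions are strategic complements.

5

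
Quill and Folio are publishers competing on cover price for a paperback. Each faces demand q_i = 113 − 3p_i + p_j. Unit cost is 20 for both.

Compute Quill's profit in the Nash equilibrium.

Quill's profit: π = (p_{Quill} − 20)(113 − 3p_{Quill} + p_{Folio}).
∂π/∂p_{Quill} = 173 − 6p_{Quill} + p_{Folio} = 0 ⇒ p_{Quill} = 173/6 + (1/6)p_{Folio}.
The game is symmetric, so in equilibrium p_{Folio} = p_{Quill}: the reaction function gives (5/6)p_{Quill} = 173/6, hence p_{Quill} = 34.6.
q_{Quill} = 113 − 3·34.6 + 34.6 = 43.8.
Profit = (34.6 − 20)·43.8 = 639.48.

639.48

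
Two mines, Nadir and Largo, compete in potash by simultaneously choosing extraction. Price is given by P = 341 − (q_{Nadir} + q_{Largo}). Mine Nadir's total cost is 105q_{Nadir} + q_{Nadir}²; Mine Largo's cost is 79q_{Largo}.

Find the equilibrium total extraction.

146

Mine Nadir's profit: π = q_{Nadir}(341 − (q_{Nadir} + q_{Largo})) − 105q_{Nadir} − q_{Nadir}².
∂π/∂q_{Nadir} = 236 − 4q_{Nadir} − q_{Largo} = 0, so q_{Nadir} = 59 − 0.25q_{Largo}.
For Largo: ∂π/∂q_{Largo} = 262 − 2q_{Largo} − q_{Nadir} = 0 ⇒ q_{Largo} = 131 − 0.5q_{Nadir}.
Substituting the second reaction function into the first: q_{Nadir} = 59 − 0.25(131 − 0.5q_{Nadir}), which gives 0.875q_{Nadir} = 26.25 ⇒ q_{Nadir} = 30.
Then q_{Largo} = 131 − 0.5·30 = 116.
Total extraction: 30 + 116 = 146.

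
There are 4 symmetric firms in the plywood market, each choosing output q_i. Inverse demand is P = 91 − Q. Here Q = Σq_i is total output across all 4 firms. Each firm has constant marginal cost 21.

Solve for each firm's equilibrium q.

14

A representative firm's profit is π_i = q_i(91 − Q) − 21q_i, with Q = q_i + Σ_{j≠i} q_j.
First-order condition: 70 − 2q_i − Σ_{j≠i} q_j = 0.
With identical firms, set every q_j = q: then 70 − 2q − 3q = 0, i.e. q = 70/5 = 14.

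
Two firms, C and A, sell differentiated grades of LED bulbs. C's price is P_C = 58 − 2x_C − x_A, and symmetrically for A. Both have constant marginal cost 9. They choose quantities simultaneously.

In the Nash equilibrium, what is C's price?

28.6

Firm C's profit: π = x_C(58 − 2x_C − x_A) − 9x_C.
∂π/∂x_C = 49 − 4x_C − x_A = 0 ⇒ x_C = 12.25 − 0.25x_A.
The game is symmetric, so in equilibrium x_A = x_C: the reaction function gives 1.25x_C = 12.25, hence x_C = 9.8.
P_C = 58 − 2·9.8 − 9.8 = 28.6.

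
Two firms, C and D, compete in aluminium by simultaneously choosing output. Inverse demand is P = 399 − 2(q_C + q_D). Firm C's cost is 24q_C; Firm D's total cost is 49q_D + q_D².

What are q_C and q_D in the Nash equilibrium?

Firm C's profit: π = q_C(399 − 2(q_C + q_D)) − 24q_C.
∂π/∂q_C = 375 − 4q_C − 2q_D = 0, so q_C = 93.75 − 0.5q_D.
For D: ∂π/∂q_D = 350 − 6q_D − 2q_C = 0 ⇒ q_D = 175/3 − (1/3)q_C.
Substituting the second reaction function into the first: q_C = 93.75 − 0.5(175/3 − (1/3)q_C), which gives (5/6)q_C = 775/12 ⇒ q_C = 77.5.
Then q_D = 175/3 − (1/3)·77.5 = 32.5.

77.5, 32.5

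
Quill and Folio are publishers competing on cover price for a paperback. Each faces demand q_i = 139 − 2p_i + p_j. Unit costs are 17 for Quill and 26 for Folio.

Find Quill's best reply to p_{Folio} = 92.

Quill's profit: π = (p_{Quill} − 17)(139 − 2p_{Quill} + p_{Folio}).
∂π/∂p_{Quill} = 173 − 4p_{Quill} + p_{Folio} = 0 ⇒ p_{Quill} = 43.25 + 0.25p_{Folio}.
At p_{Folio} = 92: p_{Quill} = 43.25 + 0.25·92 = 66.25.

66.25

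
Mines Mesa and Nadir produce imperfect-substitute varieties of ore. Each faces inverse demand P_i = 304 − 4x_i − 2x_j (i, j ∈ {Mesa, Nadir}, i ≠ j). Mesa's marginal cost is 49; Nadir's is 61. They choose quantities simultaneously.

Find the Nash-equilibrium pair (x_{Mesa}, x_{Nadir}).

Mine Mesa's profit: π = x_{Mesa}(304 − 4x_{Mesa} − 2x_{Nadir}) − 49x_{Mesa}.
∂π/∂x_{Mesa} = 255 − 8x_{Mesa} − 2x_{Nadir} = 0 ⇒ x_{Mesa} = 31.875 − 0.25x_{Nadir}.
Similarly x_{Nadir} = 30.375 − 0.25x_{Mesa}.
Solving the two reaction functions simultaneously: (1 − (−0.25)(−0.25))x_{Mesa} = 31.875 − 0.25·30.375, so 0.9375x_{Mesa} = 777/32 and x_{Mesa} = 25.9.
Then x_{Nadir} = 30.375 − 0.25·25.9 = 23.9.

25.9, 23.9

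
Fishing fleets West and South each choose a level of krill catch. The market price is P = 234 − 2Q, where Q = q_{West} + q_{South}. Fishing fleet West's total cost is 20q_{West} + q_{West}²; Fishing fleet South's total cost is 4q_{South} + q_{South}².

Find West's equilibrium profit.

Fishing fleet West's profit: π = q_{West}(234 − 2(q_{West} + q_{South})) − 20q_{West} − q_{West}².
∂π/∂q_{West} = 214 − 6q_{West} − 2q_{South} = 0, so q_{West} = 107/3 − (1/3)q_{South}.
By the same steps for South: q_{South} = 115/3 − (1/3)q_{West}.
Substituting the second reaction function into the first: q_{West} = 107/3 − (1/3)(115/3 − (1/3)q_{West}), which gives (8/9)q_{West} = 206/9 ⇒ q_{West} = 25.75.
Then q_{South} = 115/3 − (1/3)·25.75 = 29.75.
Price P = 234 − 2·55.5 = 123.
West's profit: (123 − 20)·25.75 − (25.75)² = 1989.1875.

1989.1875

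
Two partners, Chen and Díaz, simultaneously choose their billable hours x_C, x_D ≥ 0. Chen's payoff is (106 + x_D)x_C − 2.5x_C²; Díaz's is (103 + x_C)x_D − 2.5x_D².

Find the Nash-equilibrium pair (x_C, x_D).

26.375, 25.875

Expanding Chen's payoff: 106x_C + x_Dx_C − 2.5x_C².
∂π/∂x_C = 106 + x_D − 5x_C = 0, so x_C = 21.2 + 0.2x_D.
Likewise for Díaz: x_D = 20.6 + 0.2x_C.
Solving the two reaction functions simultaneously: (1 − (0.2)(0.2))x_C = 21.2 + 0.2·20.6, so 0.96x_C = 25.32 and x_C = 26.375.
Then x_D = 20.6 + 0.2·26.375 = 25.875.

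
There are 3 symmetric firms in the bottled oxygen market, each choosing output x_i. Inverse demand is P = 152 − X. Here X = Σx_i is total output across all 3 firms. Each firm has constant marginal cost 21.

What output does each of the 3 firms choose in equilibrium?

32.75

A representative firm's profit is π_i = x_i(152 − X) − 21x_i, with X = x_i + Σ_{j≠i} x_j.
First-order condition: 131 − 2x_i − Σ_{j≠i} x_j = 0.
Imposing symmetry (x_j = x for all j) turns Σ_{j≠i} x_j into 2x, so 131 = 4x and x = 32.75.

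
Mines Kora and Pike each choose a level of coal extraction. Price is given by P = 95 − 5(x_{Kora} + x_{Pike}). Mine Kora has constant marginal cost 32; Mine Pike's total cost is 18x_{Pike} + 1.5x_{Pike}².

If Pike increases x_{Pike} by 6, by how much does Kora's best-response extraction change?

Mine Kora's profit: π = x_{Kora}(95 − 5(x_{Kora} + x_{Pike})) − 32x_{Kora}.
∂π/∂x_{Kora} = 63 − 10x_{Kora} − 5x_{Pike} = 0, so x_{Kora} = 6.3 − 0.5x_{Pike}.
The reaction-function slope is −0.5, so a 6-unit rise in x_{Pike} moves x_{Kora} by −0.5 × 6 = −3. Kora's best response falls — the actions are strategic substitutes.

-3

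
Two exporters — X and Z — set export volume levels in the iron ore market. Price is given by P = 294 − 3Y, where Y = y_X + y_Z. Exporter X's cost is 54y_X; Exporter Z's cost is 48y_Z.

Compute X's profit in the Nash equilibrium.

Exporter X's profit: π = y_X(294 − 3(y_X + y_Z)) − 54y_X.
∂π/∂y_X = 240 − 6y_X − 3y_Z = 0, so y_X = 40 − 0.5y_Z.
By the same steps for Z: y_Z = 41 − 0.5y_X.
Substituting the second reaction function into the first: y_X = 40 − 0.5(41 − 0.5y_X), which gives 0.75y_X = 19.5 ⇒ y_X = 26.
Then y_Z = 41 − 0.5·26 = 28.
Price P = 294 − 3·54 = 132.
X's profit: (132 − 54)·26 = 2028.

2028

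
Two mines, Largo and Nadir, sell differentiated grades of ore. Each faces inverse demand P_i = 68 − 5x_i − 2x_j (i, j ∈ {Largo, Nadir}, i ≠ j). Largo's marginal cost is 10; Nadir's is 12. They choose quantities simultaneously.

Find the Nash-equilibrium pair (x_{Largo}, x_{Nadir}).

4.875, 4.625

Mine Largo's profit: π = x_{Largo}(68 − 5x_{Largo} − 2x_{Nadir}) − 10x_{Largo}.
∂π/∂x_{Largo} = 58 − 10x_{Largo} − 2x_{Nadir} = 0 ⇒ x_{Largo} = 5.8 − 0.2x_{Nadir}.
Similarly x_{Nadir} = 5.6 − 0.2x_{Largo}.
Substituting the second reaction function into the first: x_{Largo} = 5.8 − 0.2(5.6 − 0.2x_{Largo}), which gives 0.96x_{Largo} = 4.68 ⇒ x_{Largo} = 4.875.
Then x_{Nadir} = 5.6 − 0.2·4.875 = 4.625.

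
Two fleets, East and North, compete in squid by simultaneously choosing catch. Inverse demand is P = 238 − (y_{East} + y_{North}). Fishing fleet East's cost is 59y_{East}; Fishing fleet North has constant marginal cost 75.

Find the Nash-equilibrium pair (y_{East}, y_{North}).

65, 49

Fishing fleet East's profit: π = y_{East}(238 − (y_{East} + y_{North})) − 59y_{East}.
∂π/∂y_{East} = 179 − 2y_{East} − y_{North} = 0, so y_{East} = 89.5 − 0.5y_{North}.
By the same steps for North: y_{North} = 81.5 − 0.5y_{East}.
Substituting the second reaction function into the first: y_{East} = 89.5 − 0.5(81.5 − 0.5y_{East}), which gives 0.75y_{East} = 48.75 ⇒ y_{East} = 65.
Then y_{North} = 81.5 − 0.5·65 = 49.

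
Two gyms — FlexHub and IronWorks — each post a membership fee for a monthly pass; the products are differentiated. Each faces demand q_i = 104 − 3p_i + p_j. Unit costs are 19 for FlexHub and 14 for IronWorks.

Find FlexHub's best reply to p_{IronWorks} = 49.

FlexHub's profit: π = (p_{FlexHub} − 19)(104 − 3p_{FlexHub} + p_{IronWorks}).
∂π/∂p_{FlexHub} = 161 − 6p_{FlexHub} + p_{IronWorks} = 0 ⇒ p_{FlexHub} = 161/6 + (1/6)p_{IronWorks}.
At p_{IronWorks} = 49: p_{FlexHub} = 161/6 + (1/6)·49 = 35.

35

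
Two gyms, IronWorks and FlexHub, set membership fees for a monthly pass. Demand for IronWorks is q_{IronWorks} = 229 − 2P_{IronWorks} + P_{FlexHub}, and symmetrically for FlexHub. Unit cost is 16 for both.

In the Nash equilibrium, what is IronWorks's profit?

IronWorks's profit: π = (P_{IronWorks} − 16)(229 − 2P_{IronWorks} + P_{FlexHub}).
∂π/∂P_{IronWorks} = 261 − 4P_{IronWorks} + P_{FlexHub} = 0 ⇒ P_{IronWorks} = 65.25 + 0.25P_{FlexHub}.
By symmetry P_{FlexHub} = P_{IronWorks}; substituting into the reaction function, 0.75P_{IronWorks} = 65.25 and P_{IronWorks} = 87.
q_{IronWorks} = 229 − 2·87 + 87 = 142.
Profit = (87 − 16)·142 = 10082.

10082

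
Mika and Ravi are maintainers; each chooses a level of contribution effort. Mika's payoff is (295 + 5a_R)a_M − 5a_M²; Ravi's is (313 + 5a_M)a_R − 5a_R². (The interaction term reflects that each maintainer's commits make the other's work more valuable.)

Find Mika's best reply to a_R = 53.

56

Expanding Mika's payoff: 295a_M + 5a_Ra_M − 5a_M².
∂π/∂a_M = 295 + 5a_R − 10a_M = 0, so a_M = 29.5 + 0.5a_R.
At a_R = 53: a_M = 29.5 + 0.5·53 = 56.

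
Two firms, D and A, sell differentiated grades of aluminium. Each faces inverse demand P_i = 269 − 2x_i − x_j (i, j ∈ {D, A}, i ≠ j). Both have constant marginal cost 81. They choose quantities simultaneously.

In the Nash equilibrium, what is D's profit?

Firm D's profit: π = x_D(269 − 2x_D − x_A) − 81x_D.
∂π/∂x_D = 188 − 4x_D − x_A = 0 ⇒ x_D = 47 − 0.25x_A.
By symmetry x_A = x_D; substituting into the reaction function, 1.25x_D = 47 and x_D = 37.6.
P_D = 269 − 2·37.6 − 37.6 = 156.2.
Profit = (156.2 − 81)·37.6 = 2827.52.

2827.52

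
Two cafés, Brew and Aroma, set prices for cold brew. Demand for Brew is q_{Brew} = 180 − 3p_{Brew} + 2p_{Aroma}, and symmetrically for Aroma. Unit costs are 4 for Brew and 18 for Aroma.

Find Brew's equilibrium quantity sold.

139.875

Brew's profit: π = (p_{Brew} − 4)(180 − 3p_{Brew} + 2p_{Aroma}).
∂π/∂p_{Brew} = 192 − 6p_{Brew} + 2p_{Aroma} = 0 ⇒ p_{Brew} = 32 + (1/3)p_{Aroma}.
Similarly p_{Aroma} = 39 + (1/3)p_{Brew}.
Solving the two reaction functions simultaneously: (1 − (1/3)(1/3))p_{Brew} = 32 + (1/3)·39, so (8/9)p_{Brew} = 45 and p_{Brew} = 50.625.
Then p_{Aroma} = 39 + (1/3)·50.625 = 55.875.
q_{Brew} = 180 − 3·50.625 + 2·55.875 = 139.875.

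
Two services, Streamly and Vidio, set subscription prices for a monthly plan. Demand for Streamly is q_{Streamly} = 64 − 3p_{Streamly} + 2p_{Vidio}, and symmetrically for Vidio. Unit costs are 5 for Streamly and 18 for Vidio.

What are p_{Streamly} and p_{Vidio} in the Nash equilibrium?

Streamly's profit: π = (p_{Streamly} − 5)(64 − 3p_{Streamly} + 2p_{Vidio}).
∂π/∂p_{Streamly} = 79 − 6p_{Streamly} + 2p_{Vidio} = 0 ⇒ p_{Streamly} = 79/6 + (1/3)p_{Vidio}.
Similarly p_{Vidio} = 59/3 + (1/3)p_{Streamly}.
Plugging p_{Vidio} into Streamly's best response: p_{Streamly} = 79/6 + (1/3)(59/3 + (1/3)p_{Streamly}) ⇒ (8/9)p_{Streamly} = 355/18, so p_{Streamly} = 22.1875.
Then p_{Vidio} = 59/3 + (1/3)·22.1875 = 27.0625.

22.1875, 27.0625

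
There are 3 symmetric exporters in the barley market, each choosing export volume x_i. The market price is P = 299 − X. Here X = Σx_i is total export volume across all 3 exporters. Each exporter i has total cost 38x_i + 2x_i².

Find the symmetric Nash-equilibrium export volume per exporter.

32.625

A representative exporter's profit is π_i = x_i(299 − X) − 38x_i − 2x_i², with X = x_i + Σ_{j≠i} x_j.
First-order condition: 261 − 6x_i − Σ_{j≠i} x_j = 0.
Imposing symmetry (x_j = x for all j) turns Σ_{j≠i} x_j into 2x, so 261 = 8x and x = 32.625.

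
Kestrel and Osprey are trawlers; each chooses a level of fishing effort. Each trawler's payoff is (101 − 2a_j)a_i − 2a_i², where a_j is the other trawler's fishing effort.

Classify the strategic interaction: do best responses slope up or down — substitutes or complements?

Kestrel's payoff is (101 − 2a_O)a_K − 2a_K².
∂π/∂a_K = 101 − 2a_O − 4a_K = 0, so a_K = 25.25 − 0.5a_O.
The best-response slope da_K/da_O = −0.5 < 0: the reaction function is downward-sloping, so the choices are strategic substitutes.

strategic substitutes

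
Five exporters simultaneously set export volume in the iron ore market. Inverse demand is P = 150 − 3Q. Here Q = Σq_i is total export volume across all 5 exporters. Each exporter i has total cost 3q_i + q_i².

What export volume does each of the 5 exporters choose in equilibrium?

7.35

A representative exporter's profit is π_i = q_i(150 − 3Q) − 3q_i − q_i², with Q = q_i + Σ_{j≠i} q_j.
First-order condition: 147 − 8q_i − 3Σ_{j≠i} q_j = 0.
In a symmetric equilibrium every exporter chooses the same q, so Σ_{j≠i} q_j = 4q. The condition becomes 147 − 20q = 0, giving q = 147/20 = 7.35.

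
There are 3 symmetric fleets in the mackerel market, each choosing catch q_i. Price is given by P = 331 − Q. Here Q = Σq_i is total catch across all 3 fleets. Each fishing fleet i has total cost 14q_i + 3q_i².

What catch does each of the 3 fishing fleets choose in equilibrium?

31.7

A representative fishing fleet's profit is π_i = q_i(331 − Q) − 14q_i − 3q_i², with Q = q_i + Σ_{j≠i} q_j.
First-order condition: 317 − 8q_i − Σ_{j≠i} q_j = 0.
With identical fishing fleets, set every q_j = q: then 317 − 8q − 2q = 0, i.e. q = 317/10 = 31.7.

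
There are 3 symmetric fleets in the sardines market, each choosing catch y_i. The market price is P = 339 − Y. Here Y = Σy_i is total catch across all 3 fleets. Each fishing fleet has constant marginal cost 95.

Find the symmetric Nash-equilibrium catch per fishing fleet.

A representative fishing fleet's profit is π_i = y_i(339 − Y) − 95y_i, with Y = y_i + Σ_{j≠i} y_j.
First-order condition: 244 − 2y_i − Σ_{j≠i} y_j = 0.
With identical fishing fleets, set every y_j = y: then 244 − 2y − 2y = 0, i.e. y = 244/4 = 61.

61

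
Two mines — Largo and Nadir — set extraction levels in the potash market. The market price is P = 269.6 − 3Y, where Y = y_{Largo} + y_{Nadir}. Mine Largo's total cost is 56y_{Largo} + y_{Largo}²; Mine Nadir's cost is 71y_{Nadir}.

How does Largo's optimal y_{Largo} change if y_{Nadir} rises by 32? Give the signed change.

Mine Largo's profit: π = y_{Largo}(269.6 − 3(y_{Largo} + y_{Nadir})) − 56y_{Largo} − y_{Largo}².
∂π/∂y_{Largo} = 213.6 − 8y_{Largo} − 3y_{Nadir} = 0, so y_{Largo} = 26.7 − 0.375y_{Nadir}.
The reaction-function slope is −0.375, so a 32-unit rise in y_{Nadir} moves y_{Largo} by −0.375 × 32 = −12. Largo's best response falls — the actions are strategic substitutes.

-12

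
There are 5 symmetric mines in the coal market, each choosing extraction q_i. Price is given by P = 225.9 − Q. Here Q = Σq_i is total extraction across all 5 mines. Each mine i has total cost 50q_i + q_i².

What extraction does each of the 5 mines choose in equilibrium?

21.9875

A representative mine's profit is π_i = q_i(225.9 − Q) − 50q_i − q_i², with Q = q_i + Σ_{j≠i} q_j.
First-order condition: 175.9 − 4q_i − Σ_{j≠i} q_j = 0.
Imposing symmetry (q_j = q for all j) turns Σ_{j≠i} q_j into 4q, so 175.9 = 8q and q = 21.9875.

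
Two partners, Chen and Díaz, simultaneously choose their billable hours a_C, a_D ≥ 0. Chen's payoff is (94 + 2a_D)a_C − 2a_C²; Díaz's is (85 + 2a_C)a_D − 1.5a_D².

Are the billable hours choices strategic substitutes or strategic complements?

Expanding Chen's payoff: 94a_C + 2a_Da_C − 2a_C².
∂π/∂a_C = 94 + 2a_D − 4a_C = 0, so a_C = 23.5 + 0.5a_D.
The best-response slope da_C/da_D = 0.5 > 0: the reaction function is upward-sloping, so the choices are strategic complements.

strategic complements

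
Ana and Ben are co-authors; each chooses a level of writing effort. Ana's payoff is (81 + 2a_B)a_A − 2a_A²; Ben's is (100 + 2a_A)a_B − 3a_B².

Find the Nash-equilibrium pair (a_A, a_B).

34.3, 28.1

Expanding Ana's payoff: 81a_A + 2a_Ba_A − 2a_A².
∂π/∂a_A = 81 + 2a_B − 4a_A = 0, so a_A = 20.25 + 0.5a_B.
Likewise for Ben: a_B = 50/3 + (1/3)a_A.
Substituting the second reaction function into the first: a_A = 20.25 + 0.5(50/3 + (1/3)a_A), which gives (5/6)a_A = 343/12 ⇒ a_A = 34.3.
Then a_B = 50/3 + (1/3)·34.3 = 28.1.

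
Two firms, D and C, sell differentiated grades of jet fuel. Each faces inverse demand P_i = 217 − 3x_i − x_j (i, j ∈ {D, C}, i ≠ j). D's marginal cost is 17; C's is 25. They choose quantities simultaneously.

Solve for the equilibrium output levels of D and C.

Firm D's profit: π = x_D(217 − 3x_D − x_C) − 17x_D.
∂π/∂x_D = 200 − 6x_D − x_C = 0 ⇒ x_D = 100/3 − (1/6)x_C.
Similarly x_C = 32 − (1/6)x_D.
Substituting the second reaction function into the first: x_D = 100/3 − (1/6)(32 − (1/6)x_D), which gives (35/36)x_D = 28 ⇒ x_D = 28.8.
Then x_C = 32 − (1/6)·28.8 = 27.2.

28.8, 27.2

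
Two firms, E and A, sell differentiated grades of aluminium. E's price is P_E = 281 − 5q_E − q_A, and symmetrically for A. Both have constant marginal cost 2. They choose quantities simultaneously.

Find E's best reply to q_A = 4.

Firm E's profit: π = q_E(281 − 5q_E − q_A) − 2q_E.
∂π/∂q_E = 279 − 10q_E − q_A = 0 ⇒ q_E = 27.9 − 0.1q_A.
At q_A = 4: q_E = 27.9 − 0.1·4 = 27.5.

27.5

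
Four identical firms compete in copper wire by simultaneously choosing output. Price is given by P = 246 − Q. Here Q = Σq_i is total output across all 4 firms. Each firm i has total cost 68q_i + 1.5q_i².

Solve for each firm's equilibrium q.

A representative firm's profit is π_i = q_i(246 − Q) − 68q_i − 1.5q_i², with Q = q_i + Σ_{j≠i} q_j.
First-order condition: 178 − 5q_i − Σ_{j≠i} q_j = 0.
With identical firms, set every q_j = q: then 178 − 5q − 3q = 0, i.e. q = 178/8 = 22.25.

22.25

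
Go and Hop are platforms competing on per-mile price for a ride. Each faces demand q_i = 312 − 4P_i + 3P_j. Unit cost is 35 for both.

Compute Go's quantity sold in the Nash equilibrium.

Go's profit: π = (P_{Go} − 35)(312 − 4P_{Go} + 3P_{Hop}).
∂π/∂P_{Go} = 452 − 8P_{Go} + 3P_{Hop} = 0 ⇒ P_{Go} = 56.5 + 0.375P_{Hop}.
Setting P_{Go} = P_{Hop} in the reaction function: P_{Go} = 56.5 + 0.375P_{Go}, so P_{Go} = 56.5 / 0.625 = 90.4.
q_{Go} = 312 − 4·90.4 + 3·90.4 = 221.6.

221.6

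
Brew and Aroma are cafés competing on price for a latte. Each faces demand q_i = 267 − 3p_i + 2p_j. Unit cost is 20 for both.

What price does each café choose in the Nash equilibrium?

Brew's profit: π = (p_{Brew} − 20)(267 − 3p_{Brew} + 2p_{Aroma}).
∂π/∂p_{Brew} = 327 − 6p_{Brew} + 2p_{Aroma} = 0 ⇒ p_{Brew} = 54.5 + (1/3)p_{Aroma}.
By symmetry p_{Aroma} = p_{Brew}; substituting into the reaction function, (2/3)p_{Brew} = 54.5 and p_{Brew} = 81.75.

81.75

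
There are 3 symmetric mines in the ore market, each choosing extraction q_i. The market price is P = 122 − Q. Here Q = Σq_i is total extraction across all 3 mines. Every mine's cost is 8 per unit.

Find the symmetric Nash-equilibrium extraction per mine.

A representative mine's profit is π_i = q_i(122 − Q) − 8q_i, with Q = q_i + Σ_{j≠i} q_j.
First-order condition: 114 − 2q_i − Σ_{j≠i} q_j = 0.
Imposing symmetry (q_j = q for all j) turns Σ_{j≠i} q_j into 2q, so 114 = 4q and q = 28.5.

28.5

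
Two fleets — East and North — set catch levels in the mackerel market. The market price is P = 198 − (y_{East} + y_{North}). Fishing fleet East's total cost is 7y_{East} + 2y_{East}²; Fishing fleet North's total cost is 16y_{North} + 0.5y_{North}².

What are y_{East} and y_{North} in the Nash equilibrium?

Fishing fleet East's profit: π = y_{East}(198 − (y_{East} + y_{North})) − 7y_{East} − 2y_{East}².
∂π/∂y_{East} = 191 − 6y_{East} − y_{North} = 0, so y_{East} = 191/6 − (1/6)y_{North}.
For North: ∂π/∂y_{North} = 182 − 3y_{North} − y_{East} = 0 ⇒ y_{North} = 182/3 − (1/3)y_{East}.
Substituting the second reaction function into the first: y_{East} = 191/6 − (1/6)(182/3 − (1/3)y_{East}), which gives (17/18)y_{East} = 391/18 ⇒ y_{East} = 23.
Then y_{North} = 182/3 − (1/3)·23 = 53.

23, 53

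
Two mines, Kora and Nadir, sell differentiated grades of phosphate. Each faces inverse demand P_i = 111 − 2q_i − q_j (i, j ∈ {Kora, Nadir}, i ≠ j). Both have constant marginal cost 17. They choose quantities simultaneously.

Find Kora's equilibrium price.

54.6

Mine Kora's profit: π = q_{Kora}(111 − 2q_{Kora} − q_{Nadir}) − 17q_{Kora}.
∂π/∂q_{Kora} = 94 − 4q_{Kora} − q_{Nadir} = 0 ⇒ q_{Kora} = 23.5 − 0.25q_{Nadir}.
The game is symmetric, so in equilibrium q_{Nadir} = q_{Kora}: the reaction function gives 1.25q_{Kora} = 23.5, hence q_{Kora} = 18.8.
P_{Kora} = 111 − 2·18.8 − 18.8 = 54.6.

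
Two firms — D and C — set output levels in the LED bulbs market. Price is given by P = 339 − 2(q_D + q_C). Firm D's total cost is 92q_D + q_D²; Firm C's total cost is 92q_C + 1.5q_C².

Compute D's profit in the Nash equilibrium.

3168.75

Firm D's profit: π = q_D(339 − 2(q_D + q_C)) − 92q_D − q_D².
∂π/∂q_D = 247 − 6q_D − 2q_C = 0, so q_D = 247/6 − (1/3)q_C.
For C: ∂π/∂q_C = 247 − 7q_C − 2q_D = 0 ⇒ q_C = 247/7 − (2/7)q_D.
Solving the two reaction functions simultaneously: (1 − (−1/3)(−2/7))q_D = 247/6 − (1/3)·(247/7), so (19/21)q_D = 1235/42 and q_D = 32.5.
Then q_C = 247/7 − (2/7)·32.5 = 26.
Price P = 339 − 2·58.5 = 222.
D's profit: (222 − 92)·32.5 − (32.5)² = 3168.75.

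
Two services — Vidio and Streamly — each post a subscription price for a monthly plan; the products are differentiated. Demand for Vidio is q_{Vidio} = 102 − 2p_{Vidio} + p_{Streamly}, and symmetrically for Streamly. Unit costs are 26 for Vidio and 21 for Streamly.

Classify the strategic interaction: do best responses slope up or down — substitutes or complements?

strategic complements

Vidio's profit: π = (p_{Vidio} − 26)(102 − 2p_{Vidio} + p_{Streamly}).
∂π/∂p_{Vidio} = 154 − 4p_{Vidio} + p_{Streamly} = 0 ⇒ p_{Vidio} = 38.5 + 0.25p_{Streamly}.
The best-response slope dp_{Vidio}/dp_{Streamly} = 0.25 > 0: the reaction function is upward-sloping, so the choices are strategic complements.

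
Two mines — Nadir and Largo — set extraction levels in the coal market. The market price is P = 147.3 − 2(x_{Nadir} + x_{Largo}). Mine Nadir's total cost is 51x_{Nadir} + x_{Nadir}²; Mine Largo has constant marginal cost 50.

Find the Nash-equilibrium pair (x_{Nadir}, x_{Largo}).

9.53, 19.56

Mine Nadir's profit: π = x_{Nadir}(147.3 − 2(x_{Nadir} + x_{Largo})) − 51x_{Nadir} − x_{Nadir}².
∂π/∂x_{Nadir} = 96.3 − 6x_{Nadir} − 2x_{Largo} = 0, so x_{Nadir} = 16.05 − (1/3)x_{Largo}.
For Largo: ∂π/∂x_{Largo} = 97.3 − 4x_{Largo} − 2x_{Nadir} = 0 ⇒ x_{Largo} = 24.325 − 0.5x_{Nadir}.
Solving the two reaction functions simultaneously: (1 − (−1/3)(−0.5))x_{Nadir} = 16.05 − (1/3)·24.325, so (5/6)x_{Nadir} = 953/120 and x_{Nadir} = 9.53.
Then x_{Largo} = 24.325 − 0.5·9.53 = 19.56.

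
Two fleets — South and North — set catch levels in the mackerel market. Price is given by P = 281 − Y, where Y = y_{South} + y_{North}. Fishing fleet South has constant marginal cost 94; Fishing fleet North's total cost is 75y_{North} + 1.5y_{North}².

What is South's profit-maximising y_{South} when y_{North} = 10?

Fishing fleet South's profit: π = y_{South}(281 − (y_{South} + y_{North})) − 94y_{South}.
∂π/∂y_{South} = 187 − 2y_{South} − y_{North} = 0, so y_{South} = 93.5 − 0.5y_{North}.
At y_{North} = 10: y_{South} = 93.5 − 0.5·10 = 88.5.

88.5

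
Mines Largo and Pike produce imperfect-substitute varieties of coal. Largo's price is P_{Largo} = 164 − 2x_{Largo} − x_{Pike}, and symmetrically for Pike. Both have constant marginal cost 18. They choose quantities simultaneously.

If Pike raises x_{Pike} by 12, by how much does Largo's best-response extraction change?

Mine Largo's profit: π = x_{Largo}(164 − 2x_{Largo} − x_{Pike}) − 18x_{Largo}.
∂π/∂x_{Largo} = 146 − 4x_{Largo} − x_{Pike} = 0 ⇒ x_{Largo} = 36.5 − 0.25x_{Pike}.
The reaction-function slope is −0.25, so a 12-unit rise in x_{Pike} moves x_{Largo} by −0.25 × 12 = −3. Largo's best response falls — the actions are strategic substitutes.

-3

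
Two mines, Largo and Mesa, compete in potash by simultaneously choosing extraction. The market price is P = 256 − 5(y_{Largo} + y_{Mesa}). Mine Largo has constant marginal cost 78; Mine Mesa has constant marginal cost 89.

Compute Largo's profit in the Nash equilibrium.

Mine Largo's profit: π = y_{Largo}(256 − 5(y_{Largo} + y_{Mesa})) − 78y_{Largo}.
∂π/∂y_{Largo} = 178 − 10y_{Largo} − 5y_{Mesa} = 0, so y_{Largo} = 17.8 − 0.5y_{Mesa}.
By the same steps for Mesa: y_{Mesa} = 16.7 − 0.5y_{Largo}.
Plugging y_{Mesa} into Largo's best response: y_{Largo} = 17.8 − 0.5(16.7 − 0.5y_{Largo}) ⇒ 0.75y_{Largo} = 9.45, so y_{Largo} = 12.6.
Then y_{Mesa} = 16.7 − 0.5·12.6 = 10.4.
Price P = 256 − 5·23 = 141.
Largo's profit: (141 − 78)·12.6 = 793.8.

793.8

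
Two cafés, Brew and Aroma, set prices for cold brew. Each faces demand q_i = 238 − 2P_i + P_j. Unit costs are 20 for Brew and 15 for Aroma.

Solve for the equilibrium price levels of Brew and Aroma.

Brew's profit: π = (P_{Brew} − 20)(238 − 2P_{Brew} + P_{Aroma}).
∂π/∂P_{Brew} = 278 − 4P_{Brew} + P_{Aroma} = 0 ⇒ P_{Brew} = 69.5 + 0.25P_{Aroma}.
Similarly P_{Aroma} = 67 + 0.25P_{Brew}.
Substituting the second reaction function into the first: P_{Brew} = 69.5 + 0.25(67 + 0.25P_{Brew}), which gives 0.9375P_{Brew} = 86.25 ⇒ P_{Brew} = 92.
Then P_{Aroma} = 67 + 0.25·92 = 90.

92, 90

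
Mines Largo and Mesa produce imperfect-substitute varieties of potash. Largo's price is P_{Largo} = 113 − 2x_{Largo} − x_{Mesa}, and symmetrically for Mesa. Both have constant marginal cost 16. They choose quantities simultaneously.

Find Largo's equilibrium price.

Mine Largo's profit: π = x_{Largo}(113 − 2x_{Largo} − x_{Mesa}) − 16x_{Largo}.
∂π/∂x_{Largo} = 97 − 4x_{Largo} − x_{Mesa} = 0 ⇒ x_{Largo} = 24.25 − 0.25x_{Mesa}.
By symmetry x_{Mesa} = x_{Largo}; substituting into the reaction function, 1.25x_{Largo} = 24.25 and x_{Largo} = 19.4.
P_{Largo} = 113 − 2·19.4 − 19.4 = 54.8.

54.8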